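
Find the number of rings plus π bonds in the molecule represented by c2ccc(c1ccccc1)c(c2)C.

Molecular formula from the SMILES: C13H12.
DoU = (2C + 2 + N − H − X)/2 = (2·13 + 2 + 0 − 12 − 0)/2 = 16/2 = 8.
(Structurally: 2 ring(s) + 6 π bond(s) = 8.)

8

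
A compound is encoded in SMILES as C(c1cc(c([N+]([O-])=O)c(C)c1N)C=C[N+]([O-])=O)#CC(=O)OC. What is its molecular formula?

C13H11N3O6

Heavy atoms from the SMILES: 13 C, 3 N, 6 O.
Implicit hydrogens by atom environment:
  5 × C (aromatic): no H
  4 × O: no H
  3 × C: no H
  2 × C: 3 H each → 6
  2 × C: 1 H each → 2
  2 × N (charge +1): no H
  2 × O (charge -1): no H
  1 × C (aromatic): 1 H
  1 × N: 2 H
  Total hydrogens = 11.
Molecular formula: C13H11N3O6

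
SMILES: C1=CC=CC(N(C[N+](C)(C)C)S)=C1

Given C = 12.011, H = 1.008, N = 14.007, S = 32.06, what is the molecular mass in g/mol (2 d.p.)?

Molecular formula: C10H17N2S+.
M = 10×12.011 + 17×1.008 + 2×14.007 + 1×32.06 = 197.32 g/mol.

197.32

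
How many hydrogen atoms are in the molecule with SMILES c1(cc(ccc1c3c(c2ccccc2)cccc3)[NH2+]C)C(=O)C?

Hydrogens are implicit in SMILES; fill each atom to its normal valence:
  12 × C (aromatic): 1 H each → 12
  6 × C (aromatic): no H
  2 × C: 3 H each → 6
  1 × C: no H
  1 × N (charge +1): 2 H
  1 × O: no H
  Total hydrogens = 20.

20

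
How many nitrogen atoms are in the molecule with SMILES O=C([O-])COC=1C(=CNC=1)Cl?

1

The symbol for nitrogen appears 1 time in the SMILES.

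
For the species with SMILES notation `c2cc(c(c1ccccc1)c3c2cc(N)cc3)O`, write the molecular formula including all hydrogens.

Heavy atoms from the SMILES: 16 C, 1 N, 1 O.
Implicit hydrogens by atom environment:
  10 × C (aromatic): 1 H each → 10
  6 × C (aromatic): no H
  1 × N: 2 H
  1 × O: 1 H
  Total hydrogens = 13.
Molecular formula: C16H13NO

C16H13NO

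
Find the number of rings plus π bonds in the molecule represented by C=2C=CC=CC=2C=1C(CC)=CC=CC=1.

Molecular formula from the SMILES: C14H14.
DoU = (2C + 2 + N − H − X)/2 = (2·14 + 2 + 0 − 14 − 0)/2 = 16/2 = 8.
(Structurally: 2 ring(s) + 6 π bond(s) = 8.)

8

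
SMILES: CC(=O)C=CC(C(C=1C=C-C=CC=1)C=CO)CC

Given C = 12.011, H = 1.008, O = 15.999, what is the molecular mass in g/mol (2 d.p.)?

244.33

Molecular formula: C16H20O2.
M = 16×12.011 + 20×1.008 + 2×15.999 = 244.33 g/mol.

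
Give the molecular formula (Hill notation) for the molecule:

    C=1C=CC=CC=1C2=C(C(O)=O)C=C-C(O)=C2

C13H10O3

Heavy atoms from the SMILES: 13 C, 3 O.
Implicit hydrogens by atom environment:
  8 × C (aromatic): 1 H each → 8
  4 × C (aromatic): no H
  2 × O: 1 H each → 2
  1 × C: no H
  1 × O: no H
  Total hydrogens = 10.
Molecular formula: C13H10O3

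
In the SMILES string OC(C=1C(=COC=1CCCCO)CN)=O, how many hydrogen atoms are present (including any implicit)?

Hydrogens are implicit in SMILES; fill each atom to its normal valence:
  5 × C: 2 H each → 10
  3 × C (aromatic): no H
  2 × O: 1 H each → 2
  1 × C (aromatic): 1 H
  1 × C: no H
  1 × N: 2 H
  1 × O (aromatic): no H
  1 × O: no H
  Total hydrogens = 15.

15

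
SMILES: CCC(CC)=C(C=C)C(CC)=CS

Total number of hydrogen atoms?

20

Hydrogens are implicit in SMILES; fill each atom to its normal valence:
  4 × C: 2 H each → 8
  3 × C: 3 H each → 9
  3 × C: no H
  2 × C: 1 H each → 2
  1 × S: 1 H
  Total hydrogens = 20.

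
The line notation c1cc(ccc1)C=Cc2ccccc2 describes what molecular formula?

Heavy atoms from the SMILES: 14 C.
Implicit hydrogens by atom environment:
  10 × C (aromatic): 1 H each → 10
  2 × C: 1 H each → 2
  2 × C (aromatic): no H
  Total hydrogens = 12.
Molecular formula: C14H12

C14H12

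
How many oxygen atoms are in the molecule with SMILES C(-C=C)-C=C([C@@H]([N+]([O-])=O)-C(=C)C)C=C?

2

The symbol for oxygen appears 2 times in the SMILES.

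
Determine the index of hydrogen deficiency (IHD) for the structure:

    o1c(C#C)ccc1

5

Molecular formula from the SMILES: C6H4O.
DoU = (2C + 2 + N − H − X)/2 = (2·6 + 2 + 0 − 4 − 0)/2 = 10/2 = 5.
(Structurally: 1 ring(s) + 4 π bond(s) = 5.)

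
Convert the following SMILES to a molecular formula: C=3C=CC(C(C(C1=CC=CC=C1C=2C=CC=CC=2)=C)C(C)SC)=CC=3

C24H24S

Heavy atoms from the SMILES: 24 C, 1 S.
Implicit hydrogens by atom environment:
  14 × C (aromatic): 1 H each → 14
  4 × C (aromatic): no H
  2 × C: 3 H each → 6
  2 × C: 1 H each → 2
  1 × C: 2 H
  1 × C: no H
  1 × S: no H
  Total hydrogens = 24.
Molecular formula: C24H24S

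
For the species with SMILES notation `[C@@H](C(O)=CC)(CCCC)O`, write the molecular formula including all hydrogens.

Heavy atoms from the SMILES: 8 C, 2 O.
Implicit hydrogens by atom environment:
  3 × C: 2 H each → 6
  2 × C: 3 H each → 6
  2 × C: 1 H each → 2
  2 × O: 1 H each → 2
  1 × C: no H
  Total hydrogens = 16.
Molecular formula: C8H16O2

C8H16O2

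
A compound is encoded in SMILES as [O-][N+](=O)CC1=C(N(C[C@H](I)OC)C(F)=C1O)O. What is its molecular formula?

C8H10FIN2O5

Heavy atoms from the SMILES: 8 C, 1 F, 1 I, 2 N, 5 O.
Implicit hydrogens by atom environment:
  4 × C (aromatic): no H
  2 × C: 2 H each → 4
  2 × O: 1 H each → 2
  2 × O: no H
  1 × C: 3 H
  1 × C: 1 H
  1 × F: no H
  1 × I: no H
  1 × N (aromatic): no H
  1 × N (charge +1): no H
  1 × O (charge -1): no H
  Total hydrogens = 10.
Molecular formula: C8H10FIN2O5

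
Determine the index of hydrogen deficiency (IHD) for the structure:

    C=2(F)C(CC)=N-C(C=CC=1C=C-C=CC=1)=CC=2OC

9

Molecular formula from the SMILES: C16H16FNO.
DoU = (2C + 2 + N − H − X)/2 = (2·16 + 2 + 1 − 16 − 1)/2 = 18/2 = 9.
(Structurally: 2 ring(s) + 7 π bond(s) = 9.)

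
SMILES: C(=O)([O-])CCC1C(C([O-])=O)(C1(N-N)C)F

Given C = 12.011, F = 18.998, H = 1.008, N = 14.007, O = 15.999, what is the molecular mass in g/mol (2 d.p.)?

218.18

Molecular formula: [C8H11FN2O4]2-.
M = 8×12.011 + 1×18.998 + 11×1.008 + 2×14.007 + 4×15.999 = 218.18 g/mol.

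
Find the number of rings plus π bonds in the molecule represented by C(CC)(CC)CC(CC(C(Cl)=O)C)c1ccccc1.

5

Molecular formula from the SMILES: C17H25ClO.
DoU = (2C + 2 + N − H − X)/2 = (2·17 + 2 + 0 − 25 − 1)/2 = 10/2 = 5.
(Structurally: 1 ring(s) + 4 π bond(s) = 5.)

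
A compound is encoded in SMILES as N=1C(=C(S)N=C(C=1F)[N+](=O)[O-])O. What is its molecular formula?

C4H2FN3O3S

Heavy atoms from the SMILES: 4 C, 1 F, 3 N, 3 O, 1 S.
Implicit hydrogens by atom environment:
  4 × C (aromatic): no H
  2 × N (aromatic): no H
  1 × F: no H
  1 × N (charge +1): no H
  1 × O: 1 H
  1 × O: no H
  1 × O (charge -1): no H
  1 × S: 1 H
  Total hydrogens = 2.
Molecular formula: C4H2FN3O3S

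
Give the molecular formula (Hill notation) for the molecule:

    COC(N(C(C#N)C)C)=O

C6H10N2O2

Heavy atoms from the SMILES: 6 C, 2 N, 2 O.
Implicit hydrogens by atom environment:
  3 × C: 3 H each → 9
  2 × C: no H
  2 × N: no H
  2 × O: no H
  1 × C: 1 H
  Total hydrogens = 10.
Molecular formula: C6H10N2O2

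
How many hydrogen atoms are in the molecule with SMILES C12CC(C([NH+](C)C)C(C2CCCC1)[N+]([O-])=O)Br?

Hydrogens are implicit in SMILES; fill each atom to its normal valence:
  5 × C: 2 H each → 10
  5 × C: 1 H each → 5
  2 × C: 3 H each → 6
  1 × Br: no H
  1 × N (charge +1): 1 H
  1 × N (charge +1): no H
  1 × O: no H
  1 × O (charge -1): no H
  Total hydrogens = 22.

22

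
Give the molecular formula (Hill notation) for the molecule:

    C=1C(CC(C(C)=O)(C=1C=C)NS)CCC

C12H19NOS

Heavy atoms from the SMILES: 12 C, 1 N, 1 O, 1 S.
Implicit hydrogens by atom environment:
  4 × C: 2 H each → 8
  3 × C: 1 H each → 3
  3 × C: no H
  2 × C: 3 H each → 6
  1 × N: 1 H
  1 × O: no H
  1 × S: 1 H
  Total hydrogens = 19.
Molecular formula: C12H19NOS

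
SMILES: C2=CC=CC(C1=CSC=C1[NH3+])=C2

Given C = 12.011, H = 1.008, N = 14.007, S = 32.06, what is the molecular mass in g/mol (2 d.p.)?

Molecular formula: C10H10NS+.
M = 10×12.011 + 10×1.008 + 1×14.007 + 1×32.06 = 176.26 g/mol.

176.26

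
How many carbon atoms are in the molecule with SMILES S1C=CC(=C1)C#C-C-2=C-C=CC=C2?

The symbol for carbon appears 12 times in the SMILES.

12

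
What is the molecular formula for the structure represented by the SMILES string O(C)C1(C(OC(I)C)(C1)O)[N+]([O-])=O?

Heavy atoms from the SMILES: 6 C, 1 I, 1 N, 5 O.
Implicit hydrogens by atom environment:
  3 × O: no H
  2 × C: 3 H each → 6
  2 × C: no H
  1 × C: 2 H
  1 × C: 1 H
  1 × I: no H
  1 × N (charge +1): no H
  1 × O: 1 H
  1 × O (charge -1): no H
  Total hydrogens = 10.
Molecular formula: C6H10INO5

C6H10INO5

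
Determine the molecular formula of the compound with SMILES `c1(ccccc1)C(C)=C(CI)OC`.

C11H13IO

Heavy atoms from the SMILES: 11 C, 1 I, 1 O.
Implicit hydrogens by atom environment:
  5 × C (aromatic): 1 H each → 5
  2 × C: 3 H each → 6
  2 × C: no H
  1 × C: 2 H
  1 × C (aromatic): no H
  1 × I: no H
  1 × O: no H
  Total hydrogens = 13.
Molecular formula: C11H13IO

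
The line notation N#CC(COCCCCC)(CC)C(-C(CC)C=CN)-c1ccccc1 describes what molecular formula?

C22H34N2O

Heavy atoms from the SMILES: 22 C, 2 N, 1 O.
Implicit hydrogens by atom environment:
  7 × C: 2 H each → 14
  5 × C (aromatic): 1 H each → 5
  4 × C: 1 H each → 4
  3 × C: 3 H each → 9
  2 × C: no H
  1 × C (aromatic): no H
  1 × N: 2 H
  1 × N: no H
  1 × O: no H
  Total hydrogens = 34.
Molecular formula: C22H34N2O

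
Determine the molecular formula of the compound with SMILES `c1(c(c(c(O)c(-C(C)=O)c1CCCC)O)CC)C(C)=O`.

Heavy atoms from the SMILES: 16 C, 4 O.
Implicit hydrogens by atom environment:
  6 × C (aromatic): no H
  4 × C: 3 H each → 12
  4 × C: 2 H each → 8
  2 × C: no H
  2 × O: 1 H each → 2
  2 × O: no H
  Total hydrogens = 22.
Molecular formula: C16H22O4

C16H22O4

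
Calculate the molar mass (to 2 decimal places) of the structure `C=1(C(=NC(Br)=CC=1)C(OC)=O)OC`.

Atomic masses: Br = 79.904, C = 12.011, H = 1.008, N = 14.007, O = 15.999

Molecular formula: C8H8BrNO3.
M = 1×79.904 + 8×12.011 + 8×1.008 + 1×14.007 + 3×15.999 = 246.06 g/mol.

246.06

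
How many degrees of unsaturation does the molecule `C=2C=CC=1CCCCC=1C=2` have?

5

Molecular formula from the SMILES: C10H12.
DoU = (2C + 2 + N − H − X)/2 = (2·10 + 2 + 0 − 12 − 0)/2 = 10/2 = 5.
(Structurally: 2 ring(s) + 3 π bond(s) = 5.)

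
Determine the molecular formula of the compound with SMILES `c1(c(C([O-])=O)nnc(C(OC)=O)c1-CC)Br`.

C9H8BrN2O4-

Heavy atoms from the SMILES: 1 Br, 9 C, 2 N, 4 O.
Implicit hydrogens by atom environment:
  4 × C (aromatic): no H
  3 × O: no H
  2 × C: 3 H each → 6
  2 × C: no H
  2 × N (aromatic): no H
  1 × Br: no H
  1 × C: 2 H
  1 × O (charge -1): no H
  Total hydrogens = 8.
Net charge -1.
Molecular formula: C9H8BrN2O4-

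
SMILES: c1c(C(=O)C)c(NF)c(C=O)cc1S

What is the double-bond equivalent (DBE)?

Molecular formula from the SMILES: C9H8FNO2S.
DoU = (2C + 2 + N − H − X)/2 = (2·9 + 2 + 1 − 8 − 1)/2 = 12/2 = 6.
(Structurally: 1 ring(s) + 5 π bond(s) = 6.)

6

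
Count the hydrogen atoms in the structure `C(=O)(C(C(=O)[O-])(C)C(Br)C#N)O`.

Hydrogens are implicit in SMILES; fill each atom to its normal valence:
  4 × C: no H
  2 × O: no H
  1 × Br: no H
  1 × C: 3 H
  1 × C: 1 H
  1 × N: no H
  1 × O: 1 H
  1 × O (charge -1): no H
  Total hydrogens = 5.

5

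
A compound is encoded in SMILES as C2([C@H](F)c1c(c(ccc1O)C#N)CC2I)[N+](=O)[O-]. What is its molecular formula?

Heavy atoms from the SMILES: 11 C, 1 F, 1 I, 2 N, 3 O.
Implicit hydrogens by atom environment:
  4 × C (aromatic): no H
  3 × C: 1 H each → 3
  2 × C (aromatic): 1 H each → 2
  1 × C: 2 H
  1 × C: no H
  1 × F: no H
  1 × I: no H
  1 × N (charge +1): no H
  1 × N: no H
  1 × O: 1 H
  1 × O: no H
  1 × O (charge -1): no H
  Total hydrogens = 8.
Molecular formula: C11H8FIN2O3

C11H8FIN2O3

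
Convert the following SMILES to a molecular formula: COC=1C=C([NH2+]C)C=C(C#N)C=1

Heavy atoms from the SMILES: 9 C, 2 N, 1 O.
Implicit hydrogens by atom environment:
  3 × C (aromatic): 1 H each → 3
  3 × C (aromatic): no H
  2 × C: 3 H each → 6
  1 × C: no H
  1 × N (charge +1): 2 H
  1 × N: no H
  1 × O: no H
  Total hydrogens = 11.
Net charge +1.
Molecular formula: C9H11N2O+

C9H11N2O+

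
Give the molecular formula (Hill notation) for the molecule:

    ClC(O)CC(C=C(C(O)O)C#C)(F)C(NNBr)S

Heavy atoms from the SMILES: 1 Br, 9 C, 1 Cl, 1 F, 2 N, 3 O, 1 S.
Implicit hydrogens by atom environment:
  5 × C: 1 H each → 5
  3 × C: no H
  3 × O: 1 H each → 3
  2 × N: 1 H each → 2
  1 × Br: no H
  1 × C: 2 H
  1 × Cl: no H
  1 × F: no H
  1 × S: 1 H
  Total hydrogens = 13.
Molecular formula: C9H13BrClFN2O3S

C9H13BrClFN2O3S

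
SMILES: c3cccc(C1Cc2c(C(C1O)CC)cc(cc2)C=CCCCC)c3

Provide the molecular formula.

Heavy atoms from the SMILES: 24 C, 1 O.
Implicit hydrogens by atom environment:
  8 × C (aromatic): 1 H each → 8
  5 × C: 2 H each → 10
  5 × C: 1 H each → 5
  4 × C (aromatic): no H
  2 × C: 3 H each → 6
  1 × O: 1 H
  Total hydrogens = 30.
Molecular formula: C24H30O

C24H30O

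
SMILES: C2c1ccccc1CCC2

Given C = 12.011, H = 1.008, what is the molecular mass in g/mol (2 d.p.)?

132.21

Molecular formula: C10H12.
M = 10×12.011 + 12×1.008 = 132.21 g/mol.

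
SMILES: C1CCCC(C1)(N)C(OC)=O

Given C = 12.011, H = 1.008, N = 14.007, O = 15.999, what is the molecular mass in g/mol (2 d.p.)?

Molecular formula: C8H15NO2.
M = 8×12.011 + 15×1.008 + 1×14.007 + 2×15.999 = 157.21 g/mol.

157.21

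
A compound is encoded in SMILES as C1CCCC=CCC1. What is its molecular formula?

C8H14

Heavy atoms from the SMILES: 8 C.
Implicit hydrogens by atom environment:
  6 × C: 2 H each → 12
  2 × C: 1 H each → 2
  Total hydrogens = 14.
Molecular formula: C8H14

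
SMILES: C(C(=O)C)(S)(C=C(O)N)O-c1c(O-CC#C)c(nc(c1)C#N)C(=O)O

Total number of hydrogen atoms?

Hydrogens are implicit in SMILES; fill each atom to its normal valence:
  6 × C: no H
  4 × C (aromatic): no H
  4 × O: no H
  2 × C: 1 H each → 2
  2 × O: 1 H each → 2
  1 × C: 3 H
  1 × C: 2 H
  1 × C (aromatic): 1 H
  1 × N: 2 H
  1 × N (aromatic): no H
  1 × N: no H
  1 × S: 1 H
  Total hydrogens = 13.

13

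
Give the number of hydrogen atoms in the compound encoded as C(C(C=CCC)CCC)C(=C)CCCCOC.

Hydrogens are implicit in SMILES; fill each atom to its normal valence:
  9 × C: 2 H each → 18
  3 × C: 3 H each → 9
  3 × C: 1 H each → 3
  1 × C: no H
  1 × O: no H
  Total hydrogens = 30.

30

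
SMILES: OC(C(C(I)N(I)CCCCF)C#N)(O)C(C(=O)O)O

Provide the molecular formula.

C10H15FI2N2O5

Heavy atoms from the SMILES: 10 C, 1 F, 2 I, 2 N, 5 O.
Implicit hydrogens by atom environment:
  4 × C: 2 H each → 8
  4 × O: 1 H each → 4
  3 × C: 1 H each → 3
  3 × C: no H
  2 × I: no H
  2 × N: no H
  1 × F: no H
  1 × O: no H
  Total hydrogens = 15.
Molecular formula: C10H15FI2N2O5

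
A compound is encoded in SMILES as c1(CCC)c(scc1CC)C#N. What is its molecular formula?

C10H13NS

Heavy atoms from the SMILES: 10 C, 1 N, 1 S.
Implicit hydrogens by atom environment:
  3 × C: 2 H each → 6
  3 × C (aromatic): no H
  2 × C: 3 H each → 6
  1 × C (aromatic): 1 H
  1 × C: no H
  1 × N: no H
  1 × S (aromatic): no H
  Total hydrogens = 13.
Molecular formula: C10H13NS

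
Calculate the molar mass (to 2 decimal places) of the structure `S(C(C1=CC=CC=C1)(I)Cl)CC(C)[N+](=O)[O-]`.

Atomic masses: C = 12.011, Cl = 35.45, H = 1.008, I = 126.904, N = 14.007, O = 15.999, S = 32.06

371.62

Molecular formula: C10H11ClINO2S.
M = 10×12.011 + 1×35.45 + 11×1.008 + 1×126.904 + 1×14.007 + 2×15.999 + 1×32.06 = 371.62 g/mol.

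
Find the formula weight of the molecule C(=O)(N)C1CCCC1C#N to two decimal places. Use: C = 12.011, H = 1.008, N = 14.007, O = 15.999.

138.17

Molecular formula: C7H10N2O.
M = 7×12.011 + 10×1.008 + 2×14.007 + 1×15.999 = 138.17 g/mol.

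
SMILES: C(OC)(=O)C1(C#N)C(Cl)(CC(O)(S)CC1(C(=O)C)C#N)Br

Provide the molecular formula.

C12H12BrClN2O4S

Heavy atoms from the SMILES: 1 Br, 12 C, 1 Cl, 2 N, 4 O, 1 S.
Implicit hydrogens by atom environment:
  8 × C: no H
  3 × O: no H
  2 × C: 3 H each → 6
  2 × C: 2 H each → 4
  2 × N: no H
  1 × Br: no H
  1 × Cl: no H
  1 × O: 1 H
  1 × S: 1 H
  Total hydrogens = 12.
Molecular formula: C12H12BrClN2O4S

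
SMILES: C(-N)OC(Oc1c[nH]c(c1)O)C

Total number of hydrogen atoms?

12

Hydrogens are implicit in SMILES; fill each atom to its normal valence:
  2 × C (aromatic): 1 H each → 2
  2 × C (aromatic): no H
  2 × O: no H
  1 × C: 3 H
  1 × C: 2 H
  1 × C: 1 H
  1 × N: 2 H
  1 × N (aromatic): 1 H
  1 × O: 1 H
  Total hydrogens = 12.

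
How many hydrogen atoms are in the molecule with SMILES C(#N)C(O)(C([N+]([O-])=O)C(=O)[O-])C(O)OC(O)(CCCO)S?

13

Hydrogens are implicit in SMILES; fill each atom to its normal valence:
  4 × C: no H
  4 × O: 1 H each → 4
  3 × C: 2 H each → 6
  3 × O: no H
  2 × C: 1 H each → 2
  2 × O (charge -1): no H
  1 × N (charge +1): no H
  1 × N: no H
  1 × S: 1 H
  Total hydrogens = 13.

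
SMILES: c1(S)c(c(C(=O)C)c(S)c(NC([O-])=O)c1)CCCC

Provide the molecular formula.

C13H16NO3S2-

Heavy atoms from the SMILES: 13 C, 1 N, 3 O, 2 S.
Implicit hydrogens by atom environment:
  5 × C (aromatic): no H
  3 × C: 2 H each → 6
  2 × C: 3 H each → 6
  2 × C: no H
  2 × O: no H
  2 × S: 1 H each → 2
  1 × C (aromatic): 1 H
  1 × N: 1 H
  1 × O (charge -1): no H
  Total hydrogens = 16.
Net charge -1.
Molecular formula: C13H16NO3S2-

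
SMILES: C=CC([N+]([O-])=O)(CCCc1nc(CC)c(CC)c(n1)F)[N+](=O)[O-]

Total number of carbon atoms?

The symbol for carbon appears 14 times in the SMILES. Lowercase c denotes aromatic carbon and counts toward C.

14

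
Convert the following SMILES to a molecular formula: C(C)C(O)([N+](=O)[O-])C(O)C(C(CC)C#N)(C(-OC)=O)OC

C12H20N2O7

Heavy atoms from the SMILES: 12 C, 2 N, 7 O.
Implicit hydrogens by atom environment:
  4 × C: 3 H each → 12
  4 × C: no H
  4 × O: no H
  2 × C: 2 H each → 4
  2 × C: 1 H each → 2
  2 × O: 1 H each → 2
  1 × N: no H
  1 × N (charge +1): no H
  1 × O (charge -1): no H
  Total hydrogens = 20.
Molecular formula: C12H20N2O7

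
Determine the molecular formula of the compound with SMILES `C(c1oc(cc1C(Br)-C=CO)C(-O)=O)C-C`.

C11H13BrO4

Heavy atoms from the SMILES: 1 Br, 11 C, 4 O.
Implicit hydrogens by atom environment:
  3 × C: 1 H each → 3
  3 × C (aromatic): no H
  2 × C: 2 H each → 4
  2 × O: 1 H each → 2
  1 × Br: no H
  1 × C: 3 H
  1 × C (aromatic): 1 H
  1 × C: no H
  1 × O (aromatic): no H
  1 × O: no H
  Total hydrogens = 13.
Molecular formula: C11H13BrO4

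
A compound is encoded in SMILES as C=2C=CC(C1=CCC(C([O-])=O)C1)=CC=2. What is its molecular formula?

Heavy atoms from the SMILES: 12 C, 2 O.
Implicit hydrogens by atom environment:
  5 × C (aromatic): 1 H each → 5
  2 × C: 2 H each → 4
  2 × C: 1 H each → 2
  2 × C: no H
  1 × C (aromatic): no H
  1 × O: no H
  1 × O (charge -1): no H
  Total hydrogens = 11.
Net charge -1.
Molecular formula: C12H11O2-

C12H11O2-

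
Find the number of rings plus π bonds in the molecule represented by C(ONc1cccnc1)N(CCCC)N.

4

Molecular formula from the SMILES: C10H18N4O.
DoU = (2C + 2 + N − H − X)/2 = (2·10 + 2 + 4 − 18 − 0)/2 = 8/2 = 4.
(Structurally: 1 ring(s) + 3 π bond(s) = 4.)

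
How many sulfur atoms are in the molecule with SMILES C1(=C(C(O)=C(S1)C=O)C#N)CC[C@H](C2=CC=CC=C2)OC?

The symbol for sulfur appears 1 time in the SMILES.

1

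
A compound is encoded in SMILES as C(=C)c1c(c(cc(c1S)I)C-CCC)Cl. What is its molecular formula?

C12H14ClIS

Heavy atoms from the SMILES: 12 C, 1 Cl, 1 I, 1 S.
Implicit hydrogens by atom environment:
  5 × C (aromatic): no H
  4 × C: 2 H each → 8
  1 × C: 3 H
  1 × C (aromatic): 1 H
  1 × C: 1 H
  1 × Cl: no H
  1 × I: no H
  1 × S: 1 H
  Total hydrogens = 14.
Molecular formula: C12H14ClIS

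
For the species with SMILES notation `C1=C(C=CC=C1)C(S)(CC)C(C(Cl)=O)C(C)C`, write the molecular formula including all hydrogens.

Heavy atoms from the SMILES: 14 C, 1 Cl, 1 O, 1 S.
Implicit hydrogens by atom environment:
  5 × C (aromatic): 1 H each → 5
  3 × C: 3 H each → 9
  2 × C: 1 H each → 2
  2 × C: no H
  1 × C: 2 H
  1 × C (aromatic): no H
  1 × Cl: no H
  1 × O: no H
  1 × S: 1 H
  Total hydrogens = 19.
Molecular formula: C14H19ClOS

C14H19ClOS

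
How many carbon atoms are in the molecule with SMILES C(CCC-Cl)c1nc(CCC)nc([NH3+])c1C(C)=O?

The symbol for carbon appears 13 times in the SMILES. Lowercase c denotes aromatic carbon and counts toward C.

13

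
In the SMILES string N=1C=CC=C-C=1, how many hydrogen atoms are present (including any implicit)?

5

Hydrogens are implicit in SMILES; fill each atom to its normal valence:
  5 × C (aromatic): 1 H each → 5
  1 × N (aromatic): no H
  Total hydrogens = 5.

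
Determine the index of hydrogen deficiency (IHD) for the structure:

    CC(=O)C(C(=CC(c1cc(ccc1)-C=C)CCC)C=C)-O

8

Molecular formula from the SMILES: C19H24O2.
DoU = (2C + 2 + N − H − X)/2 = (2·19 + 2 + 0 − 24 − 0)/2 = 16/2 = 8.
(Structurally: 1 ring(s) + 7 π bond(s) = 8.)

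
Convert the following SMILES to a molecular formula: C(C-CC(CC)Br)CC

Heavy atoms from the SMILES: 1 Br, 8 C.
Implicit hydrogens by atom environment:
  5 × C: 2 H each → 10
  2 × C: 3 H each → 6
  1 × Br: no H
  1 × C: 1 H
  Total hydrogens = 17.
Molecular formula: C8H17Br

C8H17Br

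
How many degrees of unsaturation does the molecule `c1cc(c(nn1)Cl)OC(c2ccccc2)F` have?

8

Molecular formula from the SMILES: C11H8ClFN2O.
DoU = (2C + 2 + N − H − X)/2 = (2·11 + 2 + 2 − 8 − 2)/2 = 16/2 = 8.
(Structurally: 2 ring(s) + 6 π bond(s) = 8.)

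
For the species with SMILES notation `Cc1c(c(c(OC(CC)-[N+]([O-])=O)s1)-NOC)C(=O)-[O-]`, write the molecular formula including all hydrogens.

C10H13N2O6S-

Heavy atoms from the SMILES: 10 C, 2 N, 6 O, 1 S.
Implicit hydrogens by atom environment:
  4 × C (aromatic): no H
  4 × O: no H
  3 × C: 3 H each → 9
  2 × O (charge -1): no H
  1 × C: 2 H
  1 × C: 1 H
  1 × C: no H
  1 × N: 1 H
  1 × N (charge +1): no H
  1 × S (aromatic): no H
  Total hydrogens = 13.
Net charge -1.
Molecular formula: C10H13N2O6S-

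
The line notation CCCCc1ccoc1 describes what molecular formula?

C8H12O

Heavy atoms from the SMILES: 8 C, 1 O.
Implicit hydrogens by atom environment:
  3 × C: 2 H each → 6
  3 × C (aromatic): 1 H each → 3
  1 × C: 3 H
  1 × C (aromatic): no H
  1 × O (aromatic): no H
  Total hydrogens = 12.
Molecular formula: C8H12O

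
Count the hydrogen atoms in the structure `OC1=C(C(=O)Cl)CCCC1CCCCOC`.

Hydrogens are implicit in SMILES; fill each atom to its normal valence:
  7 × C: 2 H each → 14
  3 × C: no H
  2 × O: no H
  1 × C: 3 H
  1 × C: 1 H
  1 × Cl: no H
  1 × O: 1 H
  Total hydrogens = 19.

19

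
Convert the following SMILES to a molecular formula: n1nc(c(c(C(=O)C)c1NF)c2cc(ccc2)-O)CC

C14H14FN3O2

Heavy atoms from the SMILES: 14 C, 1 F, 3 N, 2 O.
Implicit hydrogens by atom environment:
  6 × C (aromatic): no H
  4 × C (aromatic): 1 H each → 4
  2 × C: 3 H each → 6
  2 × N (aromatic): no H
  1 × C: 2 H
  1 × C: no H
  1 × F: no H
  1 × N: 1 H
  1 × O: 1 H
  1 × O: no H
  Total hydrogens = 14.
Molecular formula: C14H14FN3O2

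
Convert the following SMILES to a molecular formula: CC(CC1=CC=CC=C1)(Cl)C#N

Heavy atoms from the SMILES: 10 C, 1 Cl, 1 N.
Implicit hydrogens by atom environment:
  5 × C (aromatic): 1 H each → 5
  2 × C: no H
  1 × C: 3 H
  1 × C: 2 H
  1 × C (aromatic): no H
  1 × Cl: no H
  1 × N: no H
  Total hydrogens = 10.
Molecular formula: C10H10ClN

C10H10ClN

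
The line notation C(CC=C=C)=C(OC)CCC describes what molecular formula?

C10H16O

Heavy atoms from the SMILES: 10 C, 1 O.
Implicit hydrogens by atom environment:
  4 × C: 2 H each → 8
  2 × C: 3 H each → 6
  2 × C: 1 H each → 2
  2 × C: no H
  1 × O: no H
  Total hydrogens = 16.
Molecular formula: C10H16O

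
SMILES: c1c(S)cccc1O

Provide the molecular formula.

C6H6OS

Heavy atoms from the SMILES: 6 C, 1 O, 1 S.
Implicit hydrogens by atom environment:
  4 × C (aromatic): 1 H each → 4
  2 × C (aromatic): no H
  1 × O: 1 H
  1 × S: 1 H
  Total hydrogens = 6.
Molecular formula: C6H6OS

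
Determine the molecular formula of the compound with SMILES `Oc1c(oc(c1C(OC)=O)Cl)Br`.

Heavy atoms from the SMILES: 1 Br, 6 C, 1 Cl, 4 O.
Implicit hydrogens by atom environment:
  4 × C (aromatic): no H
  2 × O: no H
  1 × Br: no H
  1 × C: 3 H
  1 × C: no H
  1 × Cl: no H
  1 × O: 1 H
  1 × O (aromatic): no H
  Total hydrogens = 4.
Molecular formula: C6H4BrClO4

C6H4BrClO4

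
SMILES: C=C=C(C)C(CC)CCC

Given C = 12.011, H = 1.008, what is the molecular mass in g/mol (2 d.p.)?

138.25

Molecular formula: C10H18.
M = 10×12.011 + 18×1.008 = 138.25 g/mol.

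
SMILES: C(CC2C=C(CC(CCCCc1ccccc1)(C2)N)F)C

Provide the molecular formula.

C19H28FN

Heavy atoms from the SMILES: 19 C, 1 F, 1 N.
Implicit hydrogens by atom environment:
  8 × C: 2 H each → 16
  5 × C (aromatic): 1 H each → 5
  2 × C: 1 H each → 2
  2 × C: no H
  1 × C: 3 H
  1 × C (aromatic): no H
  1 × F: no H
  1 × N: 2 H
  Total hydrogens = 28.
Molecular formula: C19H28FN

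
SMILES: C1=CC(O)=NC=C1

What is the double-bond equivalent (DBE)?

4

Molecular formula from the SMILES: C5H5NO.
DoU = (2C + 2 + N − H − X)/2 = (2·5 + 2 + 1 − 5 − 0)/2 = 8/2 = 4.
(Structurally: 1 ring(s) + 3 π bond(s) = 4.)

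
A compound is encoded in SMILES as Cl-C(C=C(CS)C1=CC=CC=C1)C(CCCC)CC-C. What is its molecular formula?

C18H27ClS

Heavy atoms from the SMILES: 18 C, 1 Cl, 1 S.
Implicit hydrogens by atom environment:
  6 × C: 2 H each → 12
  5 × C (aromatic): 1 H each → 5
  3 × C: 1 H each → 3
  2 × C: 3 H each → 6
  1 × C: no H
  1 × C (aromatic): no H
  1 × Cl: no H
  1 × S: 1 H
  Total hydrogens = 27.
Molecular formula: C18H27ClS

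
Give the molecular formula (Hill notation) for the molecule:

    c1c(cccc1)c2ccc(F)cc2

C12H9F

Heavy atoms from the SMILES: 12 C, 1 F.
Implicit hydrogens by atom environment:
  9 × C (aromatic): 1 H each → 9
  3 × C (aromatic): no H
  1 × F: no H
  Total hydrogens = 9.
Molecular formula: C12H9F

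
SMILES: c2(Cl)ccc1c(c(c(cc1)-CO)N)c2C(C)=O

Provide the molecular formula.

C13H12ClNO2

Heavy atoms from the SMILES: 13 C, 1 Cl, 1 N, 2 O.
Implicit hydrogens by atom environment:
  6 × C (aromatic): no H
  4 × C (aromatic): 1 H each → 4
  1 × C: 3 H
  1 × C: 2 H
  1 × C: no H
  1 × Cl: no H
  1 × N: 2 H
  1 × O: 1 H
  1 × O: no H
  Total hydrogens = 12.
Molecular formula: C13H12ClNO2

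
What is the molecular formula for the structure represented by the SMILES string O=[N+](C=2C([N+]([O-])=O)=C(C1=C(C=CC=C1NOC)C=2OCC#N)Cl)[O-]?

C13H9ClN4O6

Heavy atoms from the SMILES: 13 C, 1 Cl, 4 N, 6 O.
Implicit hydrogens by atom environment:
  7 × C (aromatic): no H
  4 × O: no H
  3 × C (aromatic): 1 H each → 3
  2 × N (charge +1): no H
  2 × O (charge -1): no H
  1 × C: 3 H
  1 × C: 2 H
  1 × C: no H
  1 × Cl: no H
  1 × N: 1 H
  1 × N: no H
  Total hydrogens = 9.
Molecular formula: C13H9ClN4O6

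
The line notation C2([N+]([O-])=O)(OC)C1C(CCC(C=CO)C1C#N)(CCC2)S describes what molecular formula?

C14H20N2O4S

Heavy atoms from the SMILES: 14 C, 2 N, 4 O, 1 S.
Implicit hydrogens by atom environment:
  5 × C: 2 H each → 10
  5 × C: 1 H each → 5
  3 × C: no H
  2 × O: no H
  1 × C: 3 H
  1 × N (charge +1): no H
  1 × N: no H
  1 × O: 1 H
  1 × O (charge -1): no H
  1 × S: 1 H
  Total hydrogens = 20.
Molecular formula: C14H20N2O4S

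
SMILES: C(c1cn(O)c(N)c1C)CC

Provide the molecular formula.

Heavy atoms from the SMILES: 8 C, 2 N, 1 O.
Implicit hydrogens by atom environment:
  3 × C (aromatic): no H
  2 × C: 3 H each → 6
  2 × C: 2 H each → 4
  1 × C (aromatic): 1 H
  1 × N: 2 H
  1 × N (aromatic): no H
  1 × O: 1 H
  Total hydrogens = 14.
Molecular formula: C8H14N2O

C8H14N2O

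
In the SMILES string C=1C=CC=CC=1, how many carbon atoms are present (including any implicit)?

The symbol for carbon appears 6 times in the SMILES.

6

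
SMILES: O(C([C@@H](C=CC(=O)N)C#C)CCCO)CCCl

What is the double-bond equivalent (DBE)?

4

Molecular formula from the SMILES: C12H18ClNO3.
DoU = (2C + 2 + N − H − X)/2 = (2·12 + 2 + 1 − 18 − 1)/2 = 8/2 = 4.
(Structurally: 0 ring(s) + 4 π bond(s) = 4.)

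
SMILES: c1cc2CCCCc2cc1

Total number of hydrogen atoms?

Hydrogens are implicit in SMILES; fill each atom to its normal valence:
  4 × C: 2 H each → 8
  4 × C (aromatic): 1 H each → 4
  2 × C (aromatic): no H
  Total hydrogens = 12.

12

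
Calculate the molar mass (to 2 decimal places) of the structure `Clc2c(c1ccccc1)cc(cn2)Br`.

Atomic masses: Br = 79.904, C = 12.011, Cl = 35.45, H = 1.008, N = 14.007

268.54

Molecular formula: C11H7BrClN.
M = 1×79.904 + 11×12.011 + 1×35.45 + 7×1.008 + 1×14.007 = 268.54 g/mol.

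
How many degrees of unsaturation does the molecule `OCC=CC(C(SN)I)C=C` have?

2

Molecular formula from the SMILES: C7H12INOS.
DoU = (2C + 2 + N − H − X)/2 = (2·7 + 2 + 1 − 12 − 1)/2 = 4/2 = 2.
(Structurally: 0 ring(s) + 2 π bond(s) = 2.)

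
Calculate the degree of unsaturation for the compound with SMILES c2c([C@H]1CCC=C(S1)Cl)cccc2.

Molecular formula from the SMILES: C11H11ClS.
DoU = (2C + 2 + N − H − X)/2 = (2·11 + 2 + 0 − 11 − 1)/2 = 12/2 = 6.
(Structurally: 2 ring(s) + 4 π bond(s) = 6.)

6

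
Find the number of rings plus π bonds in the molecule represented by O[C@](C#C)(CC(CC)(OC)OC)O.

2

Molecular formula from the SMILES: C9H16O4.
DoU = (2C + 2 + N − H − X)/2 = (2·9 + 2 + 0 − 16 − 0)/2 = 4/2 = 2.
(Structurally: 0 ring(s) + 2 π bond(s) = 2.)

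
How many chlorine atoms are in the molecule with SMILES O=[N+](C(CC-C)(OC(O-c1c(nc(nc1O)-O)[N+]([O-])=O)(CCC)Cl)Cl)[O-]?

The symbol for chlorine appears 2 times in the SMILES.

2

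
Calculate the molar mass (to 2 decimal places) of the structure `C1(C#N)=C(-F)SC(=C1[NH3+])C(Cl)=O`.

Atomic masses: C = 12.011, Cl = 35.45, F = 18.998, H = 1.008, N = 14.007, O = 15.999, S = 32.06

Molecular formula: C6H3ClFN2OS+.
M = 6×12.011 + 1×35.45 + 1×18.998 + 3×1.008 + 2×14.007 + 1×15.999 + 1×32.06 = 205.61 g/mol.

205.61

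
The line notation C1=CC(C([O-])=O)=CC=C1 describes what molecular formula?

Heavy atoms from the SMILES: 7 C, 2 O.
Implicit hydrogens by atom environment:
  5 × C (aromatic): 1 H each → 5
  1 × C (aromatic): no H
  1 × C: no H
  1 × O: no H
  1 × O (charge -1): no H
  Total hydrogens = 5.
Net charge -1.
Molecular formula: C7H5O2-

C7H5O2-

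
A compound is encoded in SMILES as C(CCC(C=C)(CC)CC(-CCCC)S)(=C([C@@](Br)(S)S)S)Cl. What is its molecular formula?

C16H28BrClS4

Heavy atoms from the SMILES: 1 Br, 16 C, 1 Cl, 4 S.
Implicit hydrogens by atom environment:
  8 × C: 2 H each → 16
  4 × C: no H
  4 × S: 1 H each → 4
  2 × C: 3 H each → 6
  2 × C: 1 H each → 2
  1 × Br: no H
  1 × Cl: no H
  Total hydrogens = 28.
Molecular formula: C16H28BrClS4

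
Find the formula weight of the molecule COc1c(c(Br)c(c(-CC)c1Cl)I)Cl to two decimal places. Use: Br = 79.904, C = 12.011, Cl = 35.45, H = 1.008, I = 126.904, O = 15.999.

409.87

Molecular formula: C9H8BrCl2IO.
M = 1×79.904 + 9×12.011 + 2×35.45 + 8×1.008 + 1×126.904 + 1×15.999 = 409.87 g/mol.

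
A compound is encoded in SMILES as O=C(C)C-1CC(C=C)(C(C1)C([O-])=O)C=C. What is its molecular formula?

C12H15O3-

Heavy atoms from the SMILES: 12 C, 3 O.
Implicit hydrogens by atom environment:
  4 × C: 2 H each → 8
  4 × C: 1 H each → 4
  3 × C: no H
  2 × O: no H
  1 × C: 3 H
  1 × O (charge -1): no H
  Total hydrogens = 15.
Net charge -1.
Molecular formula: C12H15O3-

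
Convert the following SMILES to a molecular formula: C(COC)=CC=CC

C7H12O

Heavy atoms from the SMILES: 7 C, 1 O.
Implicit hydrogens by atom environment:
  4 × C: 1 H each → 4
  2 × C: 3 H each → 6
  1 × C: 2 H
  1 × O: no H
  Total hydrogens = 12.
Molecular formula: C7H12O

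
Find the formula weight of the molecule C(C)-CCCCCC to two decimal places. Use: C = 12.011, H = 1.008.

Molecular formula: C8H18.
M = 8×12.011 + 18×1.008 = 114.23 g/mol.

114.23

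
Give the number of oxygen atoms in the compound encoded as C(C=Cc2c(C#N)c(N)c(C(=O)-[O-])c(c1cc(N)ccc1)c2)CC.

2

The symbol for oxygen appears 2 times in the SMILES.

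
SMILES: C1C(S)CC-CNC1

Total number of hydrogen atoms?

Hydrogens are implicit in SMILES; fill each atom to its normal valence:
  5 × C: 2 H each → 10
  1 × C: 1 H
  1 × N: 1 H
  1 × S: 1 H
  Total hydrogens = 13.

13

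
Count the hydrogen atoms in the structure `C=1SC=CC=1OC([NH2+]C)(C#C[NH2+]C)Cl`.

13

Hydrogens are implicit in SMILES; fill each atom to its normal valence:
  3 × C (aromatic): 1 H each → 3
  3 × C: no H
  2 × C: 3 H each → 6
  2 × N (charge +1): 2 H each → 4
  1 × C (aromatic): no H
  1 × Cl: no H
  1 × O: no H
  1 × S (aromatic): no H
  Total hydrogens = 13.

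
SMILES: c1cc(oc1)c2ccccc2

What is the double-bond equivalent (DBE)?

7

Molecular formula from the SMILES: C10H8O.
DoU = (2C + 2 + N − H − X)/2 = (2·10 + 2 + 0 − 8 − 0)/2 = 14/2 = 7.
(Structurally: 2 ring(s) + 5 π bond(s) = 7.)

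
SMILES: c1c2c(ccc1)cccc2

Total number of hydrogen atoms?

8

Hydrogens are implicit in SMILES; fill each atom to its normal valence:
  8 × C (aromatic): 1 H each → 8
  2 × C (aromatic): no H
  Total hydrogens = 8.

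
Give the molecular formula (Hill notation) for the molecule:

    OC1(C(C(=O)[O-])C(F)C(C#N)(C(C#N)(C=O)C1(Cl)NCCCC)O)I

C14H15ClFIN3O5-

Heavy atoms from the SMILES: 14 C, 1 Cl, 1 F, 1 I, 3 N, 5 O.
Implicit hydrogens by atom environment:
  7 × C: no H
  3 × C: 2 H each → 6
  3 × C: 1 H each → 3
  2 × N: no H
  2 × O: 1 H each → 2
  2 × O: no H
  1 × C: 3 H
  1 × Cl: no H
  1 × F: no H
  1 × I: no H
  1 × N: 1 H
  1 × O (charge -1): no H
  Total hydrogens = 15.
Net charge -1.
Molecular formula: C14H15ClFIN3O5-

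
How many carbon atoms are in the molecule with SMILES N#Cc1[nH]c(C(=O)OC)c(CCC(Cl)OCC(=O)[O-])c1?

12

The symbol for carbon appears 12 times in the SMILES. Lowercase c denotes aromatic carbon and counts toward C.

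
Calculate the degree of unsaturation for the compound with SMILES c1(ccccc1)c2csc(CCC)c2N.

7

Molecular formula from the SMILES: C13H15NS.
DoU = (2C + 2 + N − H − X)/2 = (2·13 + 2 + 1 − 15 − 0)/2 = 14/2 = 7.
(Structurally: 2 ring(s) + 5 π bond(s) = 7.)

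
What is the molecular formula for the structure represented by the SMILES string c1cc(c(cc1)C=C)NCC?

C10H13N

Heavy atoms from the SMILES: 10 C, 1 N.
Implicit hydrogens by atom environment:
  4 × C (aromatic): 1 H each → 4
  2 × C: 2 H each → 4
  2 × C (aromatic): no H
  1 × C: 3 H
  1 × C: 1 H
  1 × N: 1 H
  Total hydrogens = 13.
Molecular formula: C10H13N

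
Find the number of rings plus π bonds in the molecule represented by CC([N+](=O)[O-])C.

1

Molecular formula from the SMILES: C3H7NO2.
DoU = (2C + 2 + N − H − X)/2 = (2·3 + 2 + 1 − 7 − 0)/2 = 2/2 = 1.
(Structurally: 0 ring(s) + 1 π bond(s) = 1.)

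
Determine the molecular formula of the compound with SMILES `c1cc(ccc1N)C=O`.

C7H7NO

Heavy atoms from the SMILES: 7 C, 1 N, 1 O.
Implicit hydrogens by atom environment:
  4 × C (aromatic): 1 H each → 4
  2 × C (aromatic): no H
  1 × C: 1 H
  1 × N: 2 H
  1 × O: no H
  Total hydrogens = 7.
Molecular formula: C7H7NO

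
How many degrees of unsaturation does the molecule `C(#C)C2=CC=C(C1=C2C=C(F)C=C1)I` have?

Molecular formula from the SMILES: C12H6FI.
DoU = (2C + 2 + N − H − X)/2 = (2·12 + 2 + 0 − 6 − 2)/2 = 18/2 = 9.
(Structurally: 2 ring(s) + 7 π bond(s) = 9.)

9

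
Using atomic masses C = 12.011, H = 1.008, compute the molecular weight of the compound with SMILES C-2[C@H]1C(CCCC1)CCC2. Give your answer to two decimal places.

Molecular formula: C10H18.
M = 10×12.011 + 18×1.008 = 138.25 g/mol.

138.25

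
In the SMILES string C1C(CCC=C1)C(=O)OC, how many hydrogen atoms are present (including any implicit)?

Hydrogens are implicit in SMILES; fill each atom to its normal valence:
  3 × C: 2 H each → 6
  3 × C: 1 H each → 3
  2 × O: no H
  1 × C: 3 H
  1 × C: no H
  Total hydrogens = 12.

12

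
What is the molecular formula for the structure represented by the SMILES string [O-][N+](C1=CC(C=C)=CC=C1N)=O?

C8H8N2O2

Heavy atoms from the SMILES: 8 C, 2 N, 2 O.
Implicit hydrogens by atom environment:
  3 × C (aromatic): 1 H each → 3
  3 × C (aromatic): no H
  1 × C: 2 H
  1 × C: 1 H
  1 × N: 2 H
  1 × N (charge +1): no H
  1 × O: no H
  1 × O (charge -1): no H
  Total hydrogens = 8.
Molecular formula: C8H8N2O2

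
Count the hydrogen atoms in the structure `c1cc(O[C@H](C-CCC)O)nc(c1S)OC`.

Hydrogens are implicit in SMILES; fill each atom to its normal valence:
  3 × C: 2 H each → 6
  3 × C (aromatic): no H
  2 × C: 3 H each → 6
  2 × C (aromatic): 1 H each → 2
  2 × O: no H
  1 × C: 1 H
  1 × N (aromatic): no H
  1 × O: 1 H
  1 × S: 1 H
  Total hydrogens = 17.

17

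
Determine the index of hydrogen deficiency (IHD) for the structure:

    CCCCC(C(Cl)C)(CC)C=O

Molecular formula from the SMILES: C10H19ClO.
DoU = (2C + 2 + N − H − X)/2 = (2·10 + 2 + 0 − 19 − 1)/2 = 2/2 = 1.
(Structurally: 0 ring(s) + 1 π bond(s) = 1.)

1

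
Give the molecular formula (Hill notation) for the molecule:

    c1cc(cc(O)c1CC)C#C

Heavy atoms from the SMILES: 10 C, 1 O.
Implicit hydrogens by atom environment:
  3 × C (aromatic): 1 H each → 3
  3 × C (aromatic): no H
  1 × C: 3 H
  1 × C: 2 H
  1 × C: 1 H
  1 × C: no H
  1 × O: 1 H
  Total hydrogens = 10.
Molecular formula: C10H10O

C10H10O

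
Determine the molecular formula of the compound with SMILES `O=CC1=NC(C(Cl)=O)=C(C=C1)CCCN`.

Heavy atoms from the SMILES: 10 C, 1 Cl, 2 N, 2 O.
Implicit hydrogens by atom environment:
  3 × C: 2 H each → 6
  3 × C (aromatic): no H
  2 × C (aromatic): 1 H each → 2
  2 × O: no H
  1 × C: 1 H
  1 × C: no H
  1 × Cl: no H
  1 × N: 2 H
  1 × N (aromatic): no H
  Total hydrogens = 11.
Molecular formula: C10H11ClN2O2

C10H11ClN2O2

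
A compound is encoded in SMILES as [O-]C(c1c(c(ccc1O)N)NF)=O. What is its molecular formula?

Heavy atoms from the SMILES: 7 C, 1 F, 2 N, 3 O.
Implicit hydrogens by atom environment:
  4 × C (aromatic): no H
  2 × C (aromatic): 1 H each → 2
  1 × C: no H
  1 × F: no H
  1 × N: 2 H
  1 × N: 1 H
  1 × O: 1 H
  1 × O: no H
  1 × O (charge -1): no H
  Total hydrogens = 6.
Net charge -1.
Molecular formula: C7H6FN2O3-

C7H6FN2O3-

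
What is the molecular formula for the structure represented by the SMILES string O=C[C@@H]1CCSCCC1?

C7H12OS

Heavy atoms from the SMILES: 7 C, 1 O, 1 S.
Implicit hydrogens by atom environment:
  5 × C: 2 H each → 10
  2 × C: 1 H each → 2
  1 × O: no H
  1 × S: no H
  Total hydrogens = 12.
Molecular formula: C7H12OS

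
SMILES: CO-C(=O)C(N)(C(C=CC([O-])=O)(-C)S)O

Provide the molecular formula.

Heavy atoms from the SMILES: 8 C, 1 N, 5 O, 1 S.
Implicit hydrogens by atom environment:
  4 × C: no H
  3 × O: no H
  2 × C: 3 H each → 6
  2 × C: 1 H each → 2
  1 × N: 2 H
  1 × O: 1 H
  1 × O (charge -1): no H
  1 × S: 1 H
  Total hydrogens = 12.
Net charge -1.
Molecular formula: C8H12NO5S-

C8H12NO5S-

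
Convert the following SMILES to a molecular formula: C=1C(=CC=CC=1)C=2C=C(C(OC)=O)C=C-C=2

Heavy atoms from the SMILES: 14 C, 2 O.
Implicit hydrogens by atom environment:
  9 × C (aromatic): 1 H each → 9
  3 × C (aromatic): no H
  2 × O: no H
  1 × C: 3 H
  1 × C: no H
  Total hydrogens = 12.
Molecular formula: C14H12O2

C14H12O2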